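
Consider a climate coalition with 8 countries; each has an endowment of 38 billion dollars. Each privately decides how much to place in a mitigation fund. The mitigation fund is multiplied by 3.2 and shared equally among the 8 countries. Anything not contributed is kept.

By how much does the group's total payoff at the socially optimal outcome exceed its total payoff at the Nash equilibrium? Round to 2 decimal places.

Each contributed unit returns 3.2/8 = 0.4000 to its contributor — below 1 — so contributing 0 is dominant for every player. At the Nash equilibrium everyone keeps their 38, and the group total is 8 × 38 = 304.
Each contributed unit returns 3.200 to the group as a whole (0.4000 to each of 8 players), which exceeds 1, so the social optimum is full contribution: group total = 3.200 × 304 = 972.80.
Efficiency loss = 972.80 − 304 = 668.80.

668.80 billion dollars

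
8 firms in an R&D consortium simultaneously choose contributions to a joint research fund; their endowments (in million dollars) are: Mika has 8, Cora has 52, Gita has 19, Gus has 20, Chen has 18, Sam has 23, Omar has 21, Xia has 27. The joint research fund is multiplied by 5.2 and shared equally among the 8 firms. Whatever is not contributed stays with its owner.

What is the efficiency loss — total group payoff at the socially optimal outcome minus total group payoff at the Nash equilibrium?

789.60 million dollars

The private return per contributed unit is 5.2/8 = 0.6500 < 1 for every player regardless of endowment, so the Nash equilibrium is zero contribution and the group total is Σ E_j = 8 + 52 + 19 + 20 + 18 + 23 + 21 + 27 = 188.
Each contributed unit returns 5.200 to the group, so the social optimum is full contribution by everyone: group total = 5.200 × 188 = 977.60.
Efficiency loss = (5.200 − 1) × 188 = 789.60.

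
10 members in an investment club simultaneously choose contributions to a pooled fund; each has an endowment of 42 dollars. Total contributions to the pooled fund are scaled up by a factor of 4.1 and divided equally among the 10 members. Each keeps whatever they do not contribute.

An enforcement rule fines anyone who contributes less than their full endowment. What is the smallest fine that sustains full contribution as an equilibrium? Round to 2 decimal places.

Given the others contribute fully, the best deviation is to contribute 0 (any partial contribution still incurs the fine and gives up units whose private return 0.4100 is below 1).
Deviating from 42 to 0 saves 42 dollars but forfeits the deviator's share of the drop in the pooled fund: 4.1/10 × 42 = 17.22.
So the deviation gain is 42 − 17.22 = 24.78, and the fine must be at least 24.78 dollars to wipe it out.

24.78 dollars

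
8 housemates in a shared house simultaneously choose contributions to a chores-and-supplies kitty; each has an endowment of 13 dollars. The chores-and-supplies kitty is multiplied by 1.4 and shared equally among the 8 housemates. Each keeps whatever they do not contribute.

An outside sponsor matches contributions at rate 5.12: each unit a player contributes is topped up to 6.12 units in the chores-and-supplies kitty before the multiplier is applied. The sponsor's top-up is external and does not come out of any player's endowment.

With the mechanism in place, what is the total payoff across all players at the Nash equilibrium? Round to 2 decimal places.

891.07 dollars

The effective private return per unit is now 1.4 × 6.12 / 8 = 1.0710 > 1, so every player's dominant strategy flips to full contribution.
So the Nash equilibrium is full contribution by all 8; the group earns 1.4 × 6.12 × 104 = 891.07.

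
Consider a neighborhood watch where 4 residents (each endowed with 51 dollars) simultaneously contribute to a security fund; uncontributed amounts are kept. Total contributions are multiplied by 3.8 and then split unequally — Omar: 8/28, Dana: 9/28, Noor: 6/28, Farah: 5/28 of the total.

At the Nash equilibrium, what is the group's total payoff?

Player j's private return per contributed unit is 3.8 × (j's share). Contributing is weakly dominant for j when that share is at least 1/3.8 = 0.2632, and contributing 0 is dominant otherwise.
Omar and Dana are above the threshold, contributing 51 each; the remaining 2 contribute 0. Total contributed: 102.
The security fund pays out 3.8 × 102 = 387.60 in total (split across the unequal shares, but the aggregate is all that matters for the group sum).
The 2 free-riders keep 51 each, adding 102. Group total = 102 + 387.60 = 489.60.

489.60 dollars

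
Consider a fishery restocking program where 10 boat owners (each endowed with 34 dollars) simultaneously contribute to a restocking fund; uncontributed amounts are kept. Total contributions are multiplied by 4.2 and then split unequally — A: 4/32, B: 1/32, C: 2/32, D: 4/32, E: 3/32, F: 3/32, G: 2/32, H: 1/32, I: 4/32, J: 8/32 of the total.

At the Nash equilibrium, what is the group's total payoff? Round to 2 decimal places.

448.80 dollars

Each unit j contributes comes back to j as 4.2 × (j's share), so j prefers to contribute only if that share exceeds 1/4.2 = 0.2381; otherwise keeping the unit dominates.
Only J (8/32) clears that bar, contributing 34; the remaining 9 contribute 0. Total contributed: 34.
The restocking fund pays out 4.2 × 34 = 142.80 in total (split across the unequal shares, but the aggregate is all that matters for the group sum).
The 9 free-riders keep 34 each, adding 306. Group total = 306 + 142.80 = 448.80.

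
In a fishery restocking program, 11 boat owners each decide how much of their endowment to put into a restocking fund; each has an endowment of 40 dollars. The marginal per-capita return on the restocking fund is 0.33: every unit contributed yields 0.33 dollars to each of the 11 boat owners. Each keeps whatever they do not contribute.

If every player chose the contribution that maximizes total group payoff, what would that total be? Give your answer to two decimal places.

Each contributed unit returns 3.630 to the group as a whole (0.33 to each of 11 players), which exceeds 1, so the social optimum is full contribution: group total = 3.630 × 440 = 1597.20.

1597.20 dollars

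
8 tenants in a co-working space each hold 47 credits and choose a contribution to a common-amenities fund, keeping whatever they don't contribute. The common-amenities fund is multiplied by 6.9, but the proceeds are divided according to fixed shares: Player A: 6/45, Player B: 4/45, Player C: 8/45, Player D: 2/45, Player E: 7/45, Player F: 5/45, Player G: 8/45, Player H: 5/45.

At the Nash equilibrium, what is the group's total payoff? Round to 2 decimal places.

1207.90 credits

Player j's private return per contributed unit is 6.9 × (j's share). Contributing is weakly dominant for j when that share is at least 1/6.9 = 0.1449, and contributing 0 is dominant otherwise.
Player C, Player E and Player G are above the threshold, contributing 47 each; the remaining 5 contribute 0. Total contributed: 141.
The common-amenities fund pays out 6.9 × 141 = 972.90 in total (split across the unequal shares, but the aggregate is all that matters for the group sum).
The 5 free-riders keep 47 each, adding 235. Group total = 235 + 972.90 = 1207.90.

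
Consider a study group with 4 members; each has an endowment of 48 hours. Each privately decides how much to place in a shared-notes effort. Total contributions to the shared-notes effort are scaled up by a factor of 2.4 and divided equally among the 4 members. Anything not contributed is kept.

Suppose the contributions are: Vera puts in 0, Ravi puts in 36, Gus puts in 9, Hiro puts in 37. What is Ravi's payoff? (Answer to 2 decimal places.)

61.20 hours

Total contributed: 0 + 36 + 9 + 37 = 82.
Each receives 2.4 × 82 / 4 = 49.20 from the shared-notes effort.
Ravi keeps 48 − 36 = 12, so Ravi's payoff is 12 + 49.20 = 61.20.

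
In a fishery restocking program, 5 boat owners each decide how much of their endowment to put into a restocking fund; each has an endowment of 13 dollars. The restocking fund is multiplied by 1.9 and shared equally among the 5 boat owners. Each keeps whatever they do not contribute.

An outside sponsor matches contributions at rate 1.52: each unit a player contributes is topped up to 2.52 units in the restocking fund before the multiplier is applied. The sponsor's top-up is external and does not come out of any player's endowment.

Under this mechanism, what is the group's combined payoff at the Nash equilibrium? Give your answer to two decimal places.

The effective private return is 1.9 × 2.52 / 5 = 0.9576, which is still under 1, so the mechanism doesn't change anyone's dominant strategy: zero contribution.
At the Nash equilibrium no one contributes; group total payoff = 5 × 13 = 65.

65.00 dollars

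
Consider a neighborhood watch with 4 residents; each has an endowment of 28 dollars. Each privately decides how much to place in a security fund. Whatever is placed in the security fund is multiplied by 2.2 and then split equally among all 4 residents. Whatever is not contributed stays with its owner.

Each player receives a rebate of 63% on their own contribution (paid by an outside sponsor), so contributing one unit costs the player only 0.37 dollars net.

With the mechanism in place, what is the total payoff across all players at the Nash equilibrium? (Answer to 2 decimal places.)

316.96 dollars

Under the mechanism each unit contributed yields (2.2/4) / 0.37 = 1.4865 back to its contributor per unit of net cost, which exceeds 1, making full contribution the dominant choice for everyone.
At the Nash equilibrium everyone contributes 28. Group total payoff = 4 × (28 × 0.63 + 2.2 × 28) = 316.96.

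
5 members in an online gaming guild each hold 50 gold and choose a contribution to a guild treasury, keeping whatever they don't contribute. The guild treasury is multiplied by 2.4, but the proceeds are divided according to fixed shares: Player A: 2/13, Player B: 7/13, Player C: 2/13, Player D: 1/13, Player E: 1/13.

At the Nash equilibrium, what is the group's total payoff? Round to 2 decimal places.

Each unit j contributes comes back to j as 2.4 × (j's share), so j prefers to contribute only if that share exceeds 1/2.4 = 0.4167; otherwise keeping the unit dominates.
The only share above 0.4167 is Player B's 7/13, contributing 50; the remaining 4 contribute 0. Total contributed: 50.
The guild treasury pays out 2.4 × 50 = 120.00 in total (split across the unequal shares, but the aggregate is all that matters for the group sum).
The 4 free-riders keep 50 each, adding 200. Group total = 200 + 120.00 = 320.00.

320.00 gold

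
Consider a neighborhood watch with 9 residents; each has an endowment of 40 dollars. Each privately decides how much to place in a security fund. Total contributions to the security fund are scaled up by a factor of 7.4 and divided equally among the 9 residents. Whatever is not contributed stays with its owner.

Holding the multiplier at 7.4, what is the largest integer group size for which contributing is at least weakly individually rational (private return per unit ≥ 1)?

7

Private return per unit is 7.4/(group size), which is ≥ 1 whenever the group size is ≤ 7.4.
The largest such integer is 7.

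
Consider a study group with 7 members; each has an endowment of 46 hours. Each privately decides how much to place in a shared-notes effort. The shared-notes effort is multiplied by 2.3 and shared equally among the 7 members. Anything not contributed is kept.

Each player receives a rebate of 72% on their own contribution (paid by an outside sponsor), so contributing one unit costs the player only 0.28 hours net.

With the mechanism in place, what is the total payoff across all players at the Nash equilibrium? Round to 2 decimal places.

Under the mechanism each unit contributed yields (2.3/7) / 0.28 = 1.1735 back to its contributor per unit of net cost, which exceeds 1, making full contribution the dominant choice for everyone.
At the Nash equilibrium everyone contributes 46. Group total payoff = 7 × (46 × 0.72 + 2.3 × 46) = 972.44.

972.44 hours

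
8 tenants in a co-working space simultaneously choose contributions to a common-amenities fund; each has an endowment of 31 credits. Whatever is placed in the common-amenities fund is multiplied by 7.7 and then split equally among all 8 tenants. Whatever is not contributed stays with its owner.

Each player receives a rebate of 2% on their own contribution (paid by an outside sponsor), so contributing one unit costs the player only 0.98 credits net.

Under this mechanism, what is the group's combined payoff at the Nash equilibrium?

248.00 credits

With the mechanism, a contributed unit returns (7.7/8) / 0.98 = 0.9821 per unit of net cost — still below 1 — so contributing 0 remains dominant for every player.
At the Nash equilibrium no one contributes; group total payoff = 8 × 31 = 248.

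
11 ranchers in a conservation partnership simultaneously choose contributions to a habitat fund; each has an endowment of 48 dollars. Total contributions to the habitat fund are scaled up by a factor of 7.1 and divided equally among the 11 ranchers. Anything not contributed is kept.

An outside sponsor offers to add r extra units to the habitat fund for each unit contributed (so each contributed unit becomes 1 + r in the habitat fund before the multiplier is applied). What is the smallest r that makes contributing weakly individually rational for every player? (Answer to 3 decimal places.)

With matching at rate r, one contributed unit becomes (1 + r) in the habitat fund and returns 7.1 × (1 + r) / 11 to the contributor.
Setting this equal to 1: 1 + r = 11/7.1 = 1.5493.
So the minimum matching rate is r = 1.5493 − 1 = 0.549.

0.549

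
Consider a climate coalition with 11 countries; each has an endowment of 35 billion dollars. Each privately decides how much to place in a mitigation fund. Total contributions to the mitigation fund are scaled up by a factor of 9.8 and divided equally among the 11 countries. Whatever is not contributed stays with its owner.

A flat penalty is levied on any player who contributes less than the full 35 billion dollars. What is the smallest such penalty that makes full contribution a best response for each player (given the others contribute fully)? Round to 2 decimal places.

3.82 billion dollars

Given the others contribute fully, the best deviation is to contribute 0 (any partial contribution still incurs the fine and gives up units whose private return 0.8909 is below 1).
Deviating from 35 to 0 saves 35 billion dollars but forfeits the deviator's share of the drop in the mitigation fund: 9.8/11 × 35 = 31.18.
So the deviation gain is 35 − 31.18 = 3.82, and the fine must be at least 3.82 billion dollars to wipe it out.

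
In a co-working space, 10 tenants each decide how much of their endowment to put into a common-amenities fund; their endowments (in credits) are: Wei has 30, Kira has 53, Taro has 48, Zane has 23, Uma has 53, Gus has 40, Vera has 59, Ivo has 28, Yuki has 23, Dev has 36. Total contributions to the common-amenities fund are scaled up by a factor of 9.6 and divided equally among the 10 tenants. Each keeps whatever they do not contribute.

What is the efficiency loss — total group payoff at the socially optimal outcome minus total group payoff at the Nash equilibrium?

3379.80 credits

The private return per contributed unit is 9.6/10 = 0.9600 < 1 for every player regardless of endowment, so the Nash equilibrium is zero contribution and the group total is Σ E_j = 30 + 53 + 48 + 23 + 53 + 40 + 59 + 28 + 23 + 36 = 393.
Each contributed unit returns 9.600 to the group, so the social optimum is full contribution by everyone: group total = 9.600 × 393 = 3772.80.
Efficiency loss = (9.600 − 1) × 393 = 3379.80.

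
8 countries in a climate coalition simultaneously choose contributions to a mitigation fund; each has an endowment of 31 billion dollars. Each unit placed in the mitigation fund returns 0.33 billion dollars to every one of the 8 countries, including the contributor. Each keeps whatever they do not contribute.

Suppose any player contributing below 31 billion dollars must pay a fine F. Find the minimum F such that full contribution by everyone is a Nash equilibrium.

20.77 billion dollars

Given the others contribute fully, the best deviation is to contribute 0 (any partial contribution still incurs the fine and gives up units whose private return 0.33 is below 1).
Deviating from 31 to 0 saves 31 billion dollars but forfeits the deviator's share of the drop in the mitigation fund: 0.33 × 31 = 10.23.
So the deviation gain is 31 − 10.23 = 20.77, and the fine must be at least 20.77 billion dollars to wipe it out.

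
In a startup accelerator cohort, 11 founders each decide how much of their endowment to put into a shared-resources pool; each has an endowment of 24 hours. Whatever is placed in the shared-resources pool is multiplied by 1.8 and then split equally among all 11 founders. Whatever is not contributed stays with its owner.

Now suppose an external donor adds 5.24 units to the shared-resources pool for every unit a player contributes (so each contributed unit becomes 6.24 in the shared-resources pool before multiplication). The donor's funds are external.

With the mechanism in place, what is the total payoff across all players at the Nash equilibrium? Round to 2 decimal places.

2965.25 hours

Under the mechanism each unit contributed yields 1.8 × 6.24 / 11 = 1.0211 back to its contributor per unit of net cost, which exceeds 1, making full contribution the dominant choice for everyone.
So the Nash equilibrium is full contribution by all 11; the group earns 1.8 × 6.24 × 264 = 2965.25.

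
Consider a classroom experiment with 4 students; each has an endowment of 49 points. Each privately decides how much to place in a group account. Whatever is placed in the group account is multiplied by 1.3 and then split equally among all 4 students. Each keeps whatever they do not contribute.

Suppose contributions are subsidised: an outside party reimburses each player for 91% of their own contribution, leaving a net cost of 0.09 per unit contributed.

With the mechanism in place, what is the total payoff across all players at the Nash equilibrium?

Under the mechanism each unit contributed yields (1.3/4) / 0.09 = 3.6111 back to its contributor per unit of net cost, which exceeds 1, making full contribution the dominant choice for everyone.
At the Nash equilibrium everyone contributes 49. Group total payoff = 4 × (49 × 0.91 + 1.3 × 49) = 433.16.

433.16 points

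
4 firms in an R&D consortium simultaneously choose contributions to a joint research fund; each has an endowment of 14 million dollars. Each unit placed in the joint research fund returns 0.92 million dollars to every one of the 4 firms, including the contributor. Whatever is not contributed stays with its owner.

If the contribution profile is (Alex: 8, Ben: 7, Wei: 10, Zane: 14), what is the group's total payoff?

160.52 million dollars

Total contributed: 8 + 7 + 10 + 14 = 39; total kept: 4 × 14 − 39 = 17.
The joint research fund pays out 0.92 × 4 × 39 = 143.52 in aggregate.
Group total = 17 + 143.52 = 160.52.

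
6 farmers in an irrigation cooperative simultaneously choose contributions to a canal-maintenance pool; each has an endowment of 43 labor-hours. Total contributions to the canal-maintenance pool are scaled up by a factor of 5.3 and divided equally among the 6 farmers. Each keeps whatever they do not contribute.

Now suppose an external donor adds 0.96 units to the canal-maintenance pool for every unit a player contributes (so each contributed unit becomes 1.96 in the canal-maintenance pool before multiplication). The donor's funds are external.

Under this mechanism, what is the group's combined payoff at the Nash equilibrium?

The effective private return per unit is now 5.3 × 1.96 / 6 = 1.7313 > 1, so every player's dominant strategy flips to full contribution.
So the Nash equilibrium is full contribution by all 6; the group earns 5.3 × 1.96 × 258 = 2680.10.

2680.10 labor-hours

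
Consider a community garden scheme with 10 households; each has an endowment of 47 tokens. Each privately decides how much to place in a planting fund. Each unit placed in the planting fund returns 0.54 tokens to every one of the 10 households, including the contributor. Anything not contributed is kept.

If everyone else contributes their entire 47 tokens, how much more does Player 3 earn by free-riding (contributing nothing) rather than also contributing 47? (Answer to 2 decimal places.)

21.62 tokens

Switching from a contribution of 47 to 0 lets Player 3 keep an extra 47 tokens, but lowers the planting fund by 47, which costs Player 3 their own share of that drop: 0.54 × 47 = 25.38.
Net gain = 47 − 25.38 = 21.62. The private return per contributed unit (0.54) is below 1, so free-riding is indeed the best response regardless of what the others do.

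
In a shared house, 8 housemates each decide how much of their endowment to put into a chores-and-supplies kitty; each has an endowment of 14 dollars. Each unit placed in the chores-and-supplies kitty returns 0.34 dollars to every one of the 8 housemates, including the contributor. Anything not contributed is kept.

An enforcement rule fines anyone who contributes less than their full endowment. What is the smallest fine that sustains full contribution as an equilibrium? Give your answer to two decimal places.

Given the others contribute fully, the best deviation is to contribute 0 (any partial contribution still incurs the fine and gives up units whose private return 0.34 is below 1).
Deviating from 14 to 0 saves 14 dollars but forfeits the deviator's share of the drop in the chores-and-supplies kitty: 0.34 × 14 = 4.76.
So the deviation gain is 14 − 4.76 = 9.24, and the fine must be at least 9.24 dollars to wipe it out.

9.24 dollars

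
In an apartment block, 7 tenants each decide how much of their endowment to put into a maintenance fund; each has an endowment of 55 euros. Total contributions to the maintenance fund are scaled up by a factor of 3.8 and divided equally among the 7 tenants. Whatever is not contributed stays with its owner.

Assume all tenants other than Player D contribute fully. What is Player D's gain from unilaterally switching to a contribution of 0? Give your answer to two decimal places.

25.14 euros

Switching from a contribution of 55 to 0 lets Player D keep an extra 55 euros, but lowers the maintenance fund by 55, which costs Player D their own share of that drop: 3.8/7 × 55 = 29.86.
Net gain = 55 − 29.86 = 25.14. The private return per contributed unit (0.5429) is below 1, so free-riding is indeed the best response regardless of what the others do.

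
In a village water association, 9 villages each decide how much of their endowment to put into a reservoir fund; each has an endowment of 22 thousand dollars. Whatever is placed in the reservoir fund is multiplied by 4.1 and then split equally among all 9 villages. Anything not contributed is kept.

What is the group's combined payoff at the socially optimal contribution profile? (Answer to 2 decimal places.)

811.80 thousand dollars

Each contributed unit returns 4.100 to the group as a whole (0.4556 to each of 9 players), which exceeds 1, so the social optimum is full contribution: group total = 4.100 × 198 = 811.80.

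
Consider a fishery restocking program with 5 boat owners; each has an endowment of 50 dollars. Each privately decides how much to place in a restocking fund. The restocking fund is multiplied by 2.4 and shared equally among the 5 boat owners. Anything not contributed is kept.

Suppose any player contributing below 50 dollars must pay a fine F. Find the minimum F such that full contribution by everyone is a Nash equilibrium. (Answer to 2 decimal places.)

26.00 dollars

Given the others contribute fully, the best deviation is to contribute 0 (any partial contribution still incurs the fine and gives up units whose private return 0.4800 is below 1).
Deviating from 50 to 0 saves 50 dollars but forfeits the deviator's share of the drop in the restocking fund: 2.4/5 × 50 = 24.00.
So the deviation gain is 50 − 24.00 = 26.00, and the fine must be at least 26.00 dollars to wipe it out.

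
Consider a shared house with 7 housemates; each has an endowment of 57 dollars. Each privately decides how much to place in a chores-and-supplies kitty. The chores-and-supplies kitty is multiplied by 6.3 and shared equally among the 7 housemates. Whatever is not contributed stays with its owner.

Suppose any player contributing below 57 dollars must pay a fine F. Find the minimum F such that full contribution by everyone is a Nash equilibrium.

5.70 dollars

Given the others contribute fully, the best deviation is to contribute 0 (any partial contribution still incurs the fine and gives up units whose private return 0.9000 is below 1).
Deviating from 57 to 0 saves 57 dollars but forfeits the deviator's share of the drop in the chores-and-supplies kitty: 6.3/7 × 57 = 51.30.
So the deviation gain is 57 − 51.30 = 5.70, and the fine must be at least 5.70 dollars to wipe it out.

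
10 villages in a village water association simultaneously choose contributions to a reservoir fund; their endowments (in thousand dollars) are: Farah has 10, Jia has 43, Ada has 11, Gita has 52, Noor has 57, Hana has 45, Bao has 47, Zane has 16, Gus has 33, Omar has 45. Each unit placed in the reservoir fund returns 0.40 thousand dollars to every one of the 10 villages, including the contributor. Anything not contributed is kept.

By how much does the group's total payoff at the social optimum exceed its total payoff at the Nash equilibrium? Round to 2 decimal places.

The private return per contributed unit is 0.40 < 1 for everyone, so the Nash equilibrium is zero contribution and the group total is Σ E_j = 10 + 43 + 11 + 52 + 57 + 45 + 47 + 16 + 33 + 45 = 359.
Each contributed unit returns 4.000 to the group, so the social optimum is full contribution by everyone: group total = 4.000 × 359 = 1436.00.
Efficiency loss = (4.000 − 1) × 359 = 1077.00.

1077.00 thousand dollars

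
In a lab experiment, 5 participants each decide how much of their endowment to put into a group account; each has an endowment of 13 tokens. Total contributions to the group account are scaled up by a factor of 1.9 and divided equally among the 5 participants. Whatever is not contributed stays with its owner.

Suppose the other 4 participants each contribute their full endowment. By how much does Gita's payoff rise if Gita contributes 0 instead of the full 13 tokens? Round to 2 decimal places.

8.06 tokens

Switching from a contribution of 13 to 0 lets Gita keep an extra 13 tokens, but lowers the group account by 13, which costs Gita their own share of that drop: 1.9/5 × 13 = 4.94.
Net gain = 13 − 4.94 = 8.06. The private return per contributed unit (0.3800) is below 1, so free-riding is indeed the best response regardless of what the others do.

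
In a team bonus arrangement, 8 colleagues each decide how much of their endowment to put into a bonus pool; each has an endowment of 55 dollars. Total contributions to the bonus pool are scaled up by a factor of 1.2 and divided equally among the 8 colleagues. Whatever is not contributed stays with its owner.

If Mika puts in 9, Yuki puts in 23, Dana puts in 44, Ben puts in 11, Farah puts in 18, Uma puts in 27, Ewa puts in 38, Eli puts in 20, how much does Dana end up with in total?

39.50 dollars

Total contributed: 9 + 23 + 44 + 11 + 18 + 27 + 38 + 20 = 190.
Each receives 1.2 × 190 / 8 = 28.50 from the bonus pool.
Dana keeps 55 − 44 = 11, so Dana's payoff is 11 + 28.50 = 39.50.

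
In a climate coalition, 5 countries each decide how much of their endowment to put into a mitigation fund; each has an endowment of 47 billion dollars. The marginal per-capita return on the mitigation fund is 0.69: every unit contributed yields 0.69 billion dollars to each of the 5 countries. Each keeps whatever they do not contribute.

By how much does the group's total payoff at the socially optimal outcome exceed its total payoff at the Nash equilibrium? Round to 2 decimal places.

The private return per contributed unit is 0.69 < 1, so contributing 0 is dominant for every player. At the Nash equilibrium everyone keeps their 47, and the group total is 5 × 47 = 235.
Each contributed unit returns 3.450 to the group as a whole (0.69 to each of 5 players), which exceeds 1, so the social optimum is full contribution: group total = 3.450 × 235 = 810.75.
Efficiency loss = 810.75 − 235 = 575.75.

575.75 billion dollars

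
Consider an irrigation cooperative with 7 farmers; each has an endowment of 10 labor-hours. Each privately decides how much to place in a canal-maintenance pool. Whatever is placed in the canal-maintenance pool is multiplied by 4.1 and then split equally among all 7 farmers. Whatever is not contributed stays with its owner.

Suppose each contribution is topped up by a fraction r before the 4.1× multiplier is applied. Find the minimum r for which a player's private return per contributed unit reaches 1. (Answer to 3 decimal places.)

0.707

With matching at rate r, one contributed unit becomes (1 + r) in the canal-maintenance pool and returns 4.1 × (1 + r) / 7 to the contributor.
Setting this equal to 1: 1 + r = 7/4.1 = 1.7073.
So the minimum matching rate is r = 1.7073 − 1 = 0.707.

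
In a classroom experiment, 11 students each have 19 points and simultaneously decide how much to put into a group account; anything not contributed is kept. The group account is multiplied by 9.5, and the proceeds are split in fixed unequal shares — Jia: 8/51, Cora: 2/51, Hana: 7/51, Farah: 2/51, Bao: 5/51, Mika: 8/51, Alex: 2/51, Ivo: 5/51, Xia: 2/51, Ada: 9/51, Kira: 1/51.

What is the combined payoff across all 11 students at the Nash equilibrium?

855.00 points

Player j's private return per contributed unit is 9.5 × (j's share). Contributing is weakly dominant for j when that share is at least 1/9.5 = 0.1053, and contributing 0 is dominant otherwise.
Jia, Hana, Mika and Ada are above the threshold, contributing 19 each; the remaining 7 contribute 0. Total contributed: 76.
The group account pays out 9.5 × 76 = 722.00 in total (split across the unequal shares, but the aggregate is all that matters for the group sum).
The 7 free-riders keep 19 each, adding 133. Group total = 133 + 722.00 = 855.00.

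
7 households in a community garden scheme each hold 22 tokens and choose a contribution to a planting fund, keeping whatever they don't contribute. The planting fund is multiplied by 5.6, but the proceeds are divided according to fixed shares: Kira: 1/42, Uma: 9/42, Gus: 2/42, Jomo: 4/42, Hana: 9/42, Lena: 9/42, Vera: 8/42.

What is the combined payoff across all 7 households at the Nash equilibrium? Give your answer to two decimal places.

558.80 tokens

For player j, contributing a unit is worthwhile iff 5.6 × (j's share) ≥ 1, i.e. iff j's share is at least 0.1786.
Uma, Hana, Lena and Vera clear that bar, contributing 22 each; the remaining 3 contribute 0. Total contributed: 88.
The planting fund pays out 5.6 × 88 = 492.80 in total (split across the unequal shares, but the aggregate is all that matters for the group sum).
The 3 free-riders keep 22 each, adding 66. Group total = 66 + 492.80 = 558.80.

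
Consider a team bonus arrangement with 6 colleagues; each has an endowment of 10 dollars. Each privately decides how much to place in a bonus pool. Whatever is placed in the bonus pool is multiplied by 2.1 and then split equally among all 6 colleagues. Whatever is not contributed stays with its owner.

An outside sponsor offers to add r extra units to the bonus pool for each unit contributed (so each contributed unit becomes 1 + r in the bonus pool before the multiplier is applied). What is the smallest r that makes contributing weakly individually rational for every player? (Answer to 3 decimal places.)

1.857

With matching at rate r, one contributed unit becomes (1 + r) in the bonus pool and returns 2.1 × (1 + r) / 6 to the contributor.
Setting this equal to 1: 1 + r = 6/2.1 = 2.8571.
So the minimum matching rate is r = 2.8571 − 1 = 1.857.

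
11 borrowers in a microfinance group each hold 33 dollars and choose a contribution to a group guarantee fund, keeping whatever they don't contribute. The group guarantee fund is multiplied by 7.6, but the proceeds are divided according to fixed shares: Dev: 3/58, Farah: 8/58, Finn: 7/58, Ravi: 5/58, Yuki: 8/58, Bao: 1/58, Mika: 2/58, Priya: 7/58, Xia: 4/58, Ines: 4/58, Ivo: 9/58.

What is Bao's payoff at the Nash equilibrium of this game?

45.97 dollars

Player j's private return per contributed unit is 7.6 × (j's share). Contributing is weakly dominant for j when that share is at least 1/7.6 = 0.1316, and contributing 0 is dominant otherwise.
Farah, Yuki and Ivo clear that bar, contributing 33 each; the remaining 8 contribute 0. Total contributed: 99.
Bao keeps 33 and receives 7.6 × 99 × 1/58 = 12.97 from the group guarantee fund, for a payoff of 45.97.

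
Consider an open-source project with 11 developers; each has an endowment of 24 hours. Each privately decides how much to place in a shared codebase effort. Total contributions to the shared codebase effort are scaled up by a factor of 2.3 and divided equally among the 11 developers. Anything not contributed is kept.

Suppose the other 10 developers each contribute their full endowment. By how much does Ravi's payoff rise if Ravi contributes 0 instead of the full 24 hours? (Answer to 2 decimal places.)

18.98 hours

Switching from a contribution of 24 to 0 lets Ravi keep an extra 24 hours, but lowers the shared codebase effort by 24, which costs Ravi their own share of that drop: 2.3/11 × 24 = 5.02.
Net gain = 24 − 5.02 = 18.98. The private return per contributed unit (0.2091) is below 1, so free-riding is indeed the best response regardless of what the others do.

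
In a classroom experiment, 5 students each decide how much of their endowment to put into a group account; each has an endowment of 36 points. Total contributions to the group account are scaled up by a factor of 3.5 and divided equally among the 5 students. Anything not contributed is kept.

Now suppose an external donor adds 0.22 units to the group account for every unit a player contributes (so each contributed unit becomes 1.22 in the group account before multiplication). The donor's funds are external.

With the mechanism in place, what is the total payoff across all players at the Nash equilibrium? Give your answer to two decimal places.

The effective private return is 3.5 × 1.22 / 5 = 0.8540, which is still under 1, so the mechanism doesn't change anyone's dominant strategy: zero contribution.
At the Nash equilibrium no one contributes; group total payoff = 5 × 36 = 180.

180.00 points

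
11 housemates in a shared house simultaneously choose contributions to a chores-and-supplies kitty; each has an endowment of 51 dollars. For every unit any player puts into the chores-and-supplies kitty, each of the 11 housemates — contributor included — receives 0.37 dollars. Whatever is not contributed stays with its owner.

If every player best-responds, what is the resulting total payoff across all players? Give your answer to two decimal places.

561.00 dollars

The private return per contributed unit is 0.37 < 1, so contributing 0 is dominant for every player. At the Nash equilibrium everyone keeps their 51, and the group total is 11 × 51 = 561.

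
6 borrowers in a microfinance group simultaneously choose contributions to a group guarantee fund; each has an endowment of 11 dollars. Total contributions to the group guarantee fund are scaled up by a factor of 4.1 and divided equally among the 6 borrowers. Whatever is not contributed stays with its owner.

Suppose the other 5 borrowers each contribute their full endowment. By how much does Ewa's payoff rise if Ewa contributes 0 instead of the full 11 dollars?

3.48 dollars

Switching from a contribution of 11 to 0 lets Ewa keep an extra 11 dollars, but lowers the group guarantee fund by 11, which costs Ewa their own share of that drop: 4.1/6 × 11 = 7.52.
Net gain = 11 − 7.52 = 3.48. The private return per contributed unit (0.6833) is below 1, so free-riding is indeed the best response regardless of what the others do.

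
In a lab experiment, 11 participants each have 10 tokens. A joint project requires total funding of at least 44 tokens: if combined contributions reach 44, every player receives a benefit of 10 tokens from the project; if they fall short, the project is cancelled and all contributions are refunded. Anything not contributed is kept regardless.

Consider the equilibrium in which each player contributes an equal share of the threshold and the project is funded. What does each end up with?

16 tokens

Equal share of the threshold: 44/11 = 4.
At this profile no one gains by cutting their contribution: any cut drops the total below 44, the project is cancelled, contributions are refunded, and the deviator ends with 10, which is less than 10 − 4 + 10 = 16. Contributing more than 4 just wastes the excess. So contributing exactly 4 is a best response.
Each player's payoff: 10 − 4 + 10 = 16.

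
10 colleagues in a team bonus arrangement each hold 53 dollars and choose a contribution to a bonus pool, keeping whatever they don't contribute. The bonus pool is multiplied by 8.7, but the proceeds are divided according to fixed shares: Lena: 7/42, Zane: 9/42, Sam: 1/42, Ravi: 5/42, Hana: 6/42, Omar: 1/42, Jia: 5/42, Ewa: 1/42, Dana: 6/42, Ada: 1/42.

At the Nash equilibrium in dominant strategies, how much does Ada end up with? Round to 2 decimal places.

118.87 dollars

Player j's private return per contributed unit is 8.7 × (j's share). Contributing is weakly dominant for j when that share is at least 1/8.7 = 0.1149, and contributing 0 is dominant otherwise.
Lena, Zane, Ravi, Hana, Jia and Dana clear that bar, contributing 53 each; the remaining 4 contribute 0. Total contributed: 318.
Ada keeps 53 and receives 8.7 × 318 × 1/42 = 65.87 from the bonus pool, for a payoff of 118.87.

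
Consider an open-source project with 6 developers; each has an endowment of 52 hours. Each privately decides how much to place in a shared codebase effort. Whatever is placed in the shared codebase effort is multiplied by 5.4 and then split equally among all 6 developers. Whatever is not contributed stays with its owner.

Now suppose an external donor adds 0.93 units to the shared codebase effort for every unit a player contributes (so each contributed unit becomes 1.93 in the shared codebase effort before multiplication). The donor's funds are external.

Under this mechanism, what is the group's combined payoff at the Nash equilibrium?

The effective private return per unit is now 5.4 × 1.93 / 6 = 1.7370 > 1, so every player's dominant strategy flips to full contribution.
At the Nash equilibrium everyone contributes 52. Group total payoff = 5.4 × 1.93 × 312 = 3251.66.

3251.66 hours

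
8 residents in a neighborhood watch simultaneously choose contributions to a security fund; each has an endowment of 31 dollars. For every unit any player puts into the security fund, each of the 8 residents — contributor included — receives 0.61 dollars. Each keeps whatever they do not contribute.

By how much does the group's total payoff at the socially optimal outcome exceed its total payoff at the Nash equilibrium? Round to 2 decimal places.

962.24 dollars

The private return per contributed unit is 0.61 < 1, so contributing 0 is dominant for every player. At the Nash equilibrium everyone keeps their 31, and the group total is 8 × 31 = 248.
Each contributed unit returns 4.880 to the group as a whole (0.61 to each of 8 players), which exceeds 1, so the social optimum is full contribution: group total = 4.880 × 248 = 1210.24.
Efficiency loss = 1210.24 − 248 = 962.24.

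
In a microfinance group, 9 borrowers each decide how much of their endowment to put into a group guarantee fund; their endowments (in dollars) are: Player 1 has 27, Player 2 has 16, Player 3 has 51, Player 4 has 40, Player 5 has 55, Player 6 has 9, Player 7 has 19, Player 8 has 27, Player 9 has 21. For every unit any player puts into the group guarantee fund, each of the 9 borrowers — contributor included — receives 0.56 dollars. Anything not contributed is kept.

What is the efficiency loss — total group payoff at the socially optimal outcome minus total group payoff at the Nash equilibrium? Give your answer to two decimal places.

The private return per contributed unit is 0.56 < 1 for everyone, so the Nash equilibrium is zero contribution and the group total is Σ E_j = 27 + 16 + 51 + 40 + 55 + 9 + 19 + 27 + 21 = 265.
Each contributed unit returns 5.040 to the group, so the social optimum is full contribution by everyone: group total = 5.040 × 265 = 1335.60.
Efficiency loss = (5.040 − 1) × 265 = 1070.60.

1070.60 dollars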